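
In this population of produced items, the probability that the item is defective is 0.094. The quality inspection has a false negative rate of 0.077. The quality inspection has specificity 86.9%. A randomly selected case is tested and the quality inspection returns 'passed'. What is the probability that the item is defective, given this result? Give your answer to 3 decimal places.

P(H | E) ≈ 0.009

Let H be the event that the item is defective. P(H) = 0.094, so P(¬H) = 0.906. With E the 'passed' result, P(E|H) = 0.077 and P(E|¬H) = 0.869.
P(E) = 0.077·0.094 + 0.869·0.906 = 0.0072380 + 0.78731 = 0.79455.
By Bayes' theorem, P(H|E) = 0.0072380 / 0.79455 = 0.009.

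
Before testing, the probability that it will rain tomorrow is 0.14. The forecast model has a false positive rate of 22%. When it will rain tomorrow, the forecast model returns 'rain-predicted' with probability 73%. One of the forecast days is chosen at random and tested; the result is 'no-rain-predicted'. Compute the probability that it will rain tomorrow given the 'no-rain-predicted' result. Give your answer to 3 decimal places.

P(H | E) ≈ 0.053

Write H for 'it will rain tomorrow'. Prior odds H:¬H = 0.14/0.86 = 0.16279. For the 'no-rain-predicted' outcome, the likelihood ratio is 0.27/0.78 = 0.34615.
Posterior odds = 0.16279 × 0.34615 = 0.056351, so P(H|E) = 0.056351/(1+0.056351) = 0.053.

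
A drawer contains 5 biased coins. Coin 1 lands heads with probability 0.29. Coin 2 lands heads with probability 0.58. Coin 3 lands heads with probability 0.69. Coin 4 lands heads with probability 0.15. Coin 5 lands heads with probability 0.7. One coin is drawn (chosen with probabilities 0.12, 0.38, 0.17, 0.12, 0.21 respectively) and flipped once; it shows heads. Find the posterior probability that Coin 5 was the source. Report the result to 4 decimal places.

Posterior probability ≈ 0.2735

Tabulate prior·likelihood by source: [1] prior 0.12, lik 0.29, product 0.03480; [2] prior 0.38, lik 0.58, product 0.2204; [3] prior 0.17, lik 0.69, product 0.1173; [4] prior 0.12, lik 0.15, product 0.01800; [5] prior 0.21, lik 0.7, product 0.1470.
Normalizing constant = 0.53750; the posterior for Coin 5 is its product over the sum, 0.1470/0.53750 = 0.2735.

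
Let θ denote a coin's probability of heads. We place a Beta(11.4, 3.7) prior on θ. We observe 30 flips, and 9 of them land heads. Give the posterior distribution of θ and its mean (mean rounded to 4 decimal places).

Observing 9 successes and 21 failures updates Beta(11.4, 3.7) by adding the success and failure counts to the two shape parameters: α = 11.4+9 = 20.4, β = 3.7+21 = 24.7.
E[θ | data] = 20.4/(20.4+24.7) = 0.4523.

Posterior: Beta(20.4, 24.7); mean ≈ 0.4523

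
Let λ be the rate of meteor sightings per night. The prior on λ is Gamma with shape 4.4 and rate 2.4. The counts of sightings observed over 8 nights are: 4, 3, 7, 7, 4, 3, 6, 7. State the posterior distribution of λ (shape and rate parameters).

Total count ∑xᵢ = 41 over n = 8 nights.
Gamma is conjugate to the Poisson likelihood: posterior is Gamma(shape = 4.4+41 = 45.4, rate = 2.4+8 = 10.4).

Posterior: Gamma(shape=45.4, rate=10.4)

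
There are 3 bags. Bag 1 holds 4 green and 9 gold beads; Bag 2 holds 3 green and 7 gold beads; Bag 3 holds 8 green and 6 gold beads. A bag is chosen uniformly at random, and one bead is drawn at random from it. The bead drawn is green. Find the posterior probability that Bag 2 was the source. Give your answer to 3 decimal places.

Posterior probability ≈ 0.254

P(green|Bag 1) = 0.3077; P(green|Bag 2) = 0.3; P(green|Bag 3) = 0.5714.
Prior × likelihood for each source: 0.333333·0.3077=0.1026, 0.333333·0.3=0.1000, 0.333333·0.5714=0.1905. Summing gives P(green) = 0.39304.
P(Bag 2 | green) = 0.1000 / 0.39304 = 0.254.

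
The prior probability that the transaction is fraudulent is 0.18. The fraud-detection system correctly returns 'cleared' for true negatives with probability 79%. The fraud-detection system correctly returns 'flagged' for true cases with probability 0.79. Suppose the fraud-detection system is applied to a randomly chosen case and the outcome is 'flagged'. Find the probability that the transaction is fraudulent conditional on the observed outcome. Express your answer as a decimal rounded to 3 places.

Write H for 'the transaction is fraudulent'. Prior odds H:¬H = 0.18/0.82 = 0.21951. For the 'flagged' outcome, the likelihood ratio is 0.79/0.21 = 3.7619.
Posterior odds = 0.21951 × 3.7619 = 0.82578, so P(H|E) = 0.82578/(1+0.82578) = 0.452.

P(H | E) ≈ 0.452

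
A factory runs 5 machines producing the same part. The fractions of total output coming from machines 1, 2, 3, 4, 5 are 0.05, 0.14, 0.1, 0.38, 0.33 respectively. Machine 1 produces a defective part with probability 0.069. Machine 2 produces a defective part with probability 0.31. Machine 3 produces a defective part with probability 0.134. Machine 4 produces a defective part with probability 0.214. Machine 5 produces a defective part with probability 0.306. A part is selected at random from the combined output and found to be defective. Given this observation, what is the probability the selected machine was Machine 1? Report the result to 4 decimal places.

Posterior probability ≈ 0.0142

Tabulate prior·likelihood by source: [1] prior 0.05, lik 0.069, product 0.003450; [2] prior 0.14, lik 0.31, product 0.04340; [3] prior 0.1, lik 0.134, product 0.01340; [4] prior 0.38, lik 0.214, product 0.08132; [5] prior 0.33, lik 0.306, product 0.1010.
Normalizing constant = 0.24255; the posterior for Machine 1 is its product over the sum, 0.003450/0.24255 = 0.0142.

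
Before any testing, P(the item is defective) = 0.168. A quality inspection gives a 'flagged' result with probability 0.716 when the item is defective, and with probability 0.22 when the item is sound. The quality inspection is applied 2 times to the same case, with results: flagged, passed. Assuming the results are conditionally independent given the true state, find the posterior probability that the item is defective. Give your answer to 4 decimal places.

Posterior P(H) ≈ 0.1931

With H the event that the item is defective, the joint likelihood of the observed sequence is P(data|H) = 0.716·0.284 = 0.20334 and P(data|¬H) = 0.22·0.78 = 0.17160.
Bayes: P(H|data) = 0.168·0.20334 / (0.168·0.20334 + 0.832·0.17160) = 0.034162/0.17693 = 0.1931.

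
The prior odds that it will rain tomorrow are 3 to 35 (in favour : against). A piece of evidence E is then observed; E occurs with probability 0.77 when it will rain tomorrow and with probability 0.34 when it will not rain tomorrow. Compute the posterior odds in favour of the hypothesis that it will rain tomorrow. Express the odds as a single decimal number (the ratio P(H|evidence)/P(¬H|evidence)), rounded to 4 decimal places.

Posterior odds ≈ 0.1941

Prior odds = 3/35 = 0.085714. In log-odds, ln(0.085714) = -2.4567.
Add log likelihood ratio: ln(2.2647) = 0.81744.
Posterior log-odds = -1.6393, so posterior odds = exp(-1.6393) = 0.19412.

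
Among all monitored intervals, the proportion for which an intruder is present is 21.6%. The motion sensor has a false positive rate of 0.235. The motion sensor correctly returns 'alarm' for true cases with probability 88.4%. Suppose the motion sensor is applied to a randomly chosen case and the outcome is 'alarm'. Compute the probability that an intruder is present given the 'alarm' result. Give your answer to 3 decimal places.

P(H | E) ≈ 0.509

Let H be the event that an intruder is present. P(H) = 0.216, so P(¬H) = 0.784. With E the 'alarm' result, P(E|H) = 0.884 and P(E|¬H) = 0.235.
P(E) = 0.884·0.216 + 0.235·0.784 = 0.19094 + 0.18424 = 0.37518.
By Bayes' theorem, P(H|E) = 0.19094 / 0.37518 = 0.509.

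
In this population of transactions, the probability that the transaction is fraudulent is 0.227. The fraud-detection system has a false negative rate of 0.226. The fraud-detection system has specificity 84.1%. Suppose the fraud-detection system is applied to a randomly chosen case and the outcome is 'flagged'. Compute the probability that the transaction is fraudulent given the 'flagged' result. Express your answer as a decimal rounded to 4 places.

P(H | E) ≈ 0.5884

Write H for 'the transaction is fraudulent'. Prior odds H:¬H = 0.227/0.773 = 0.29366. For the 'flagged' outcome, the likelihood ratio is 0.774/0.159 = 4.8679.
Posterior odds = 0.29366 × 4.8679 = 1.4295, so P(H|E) = 1.4295/(1+1.4295) = 0.5884.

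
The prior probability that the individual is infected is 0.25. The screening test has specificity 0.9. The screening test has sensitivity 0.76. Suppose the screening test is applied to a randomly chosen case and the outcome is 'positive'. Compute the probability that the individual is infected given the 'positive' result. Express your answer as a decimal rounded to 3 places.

P(H | E) ≈ 0.717

Let H be the event that the individual is infected. P(H) = 0.25, so P(¬H) = 0.75. With E the 'positive' result, P(E|H) = 0.76 and P(E|¬H) = 0.1.
P(E) = 0.76·0.25 + 0.1·0.75 = 0.19000 + 0.075000 = 0.26500.
By Bayes' theorem, P(H|E) = 0.19000 / 0.26500 = 0.717.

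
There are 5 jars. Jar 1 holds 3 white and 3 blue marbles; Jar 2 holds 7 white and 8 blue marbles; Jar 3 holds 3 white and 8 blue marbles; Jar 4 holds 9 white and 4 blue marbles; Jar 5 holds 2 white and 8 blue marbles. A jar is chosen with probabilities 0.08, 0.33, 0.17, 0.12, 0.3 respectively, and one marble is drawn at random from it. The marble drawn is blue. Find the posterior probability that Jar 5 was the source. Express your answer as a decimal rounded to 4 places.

Posterior probability ≈ 0.3893

P(blue|Jar 1) = 0.5; P(blue|Jar 2) = 0.5333; P(blue|Jar 3) = 0.7273; P(blue|Jar 4) = 0.3077; P(blue|Jar 5) = 0.8.
Prior × likelihood for each source: 0.08·0.5=0.04000, 0.33·0.5333=0.1760, 0.17·0.7273=0.1236, 0.12·0.3077=0.03692, 0.3·0.8=0.2400. Summing gives P(blue) = 0.61656.
P(Jar 5 | blue) = 0.2400 / 0.61656 = 0.3893.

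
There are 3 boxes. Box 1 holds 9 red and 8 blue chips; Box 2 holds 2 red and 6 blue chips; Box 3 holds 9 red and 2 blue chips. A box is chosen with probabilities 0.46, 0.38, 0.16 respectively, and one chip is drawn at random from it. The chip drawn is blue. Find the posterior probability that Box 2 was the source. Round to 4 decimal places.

Posterior probability ≈ 0.5372

Tabulate prior·likelihood by source: [1] prior 0.46, lik 0.4706, product 0.2165; [2] prior 0.38, lik 0.75, product 0.2850; [3] prior 0.16, lik 0.1818, product 0.02909.
Normalizing constant = 0.53056; the posterior for Box 2 is its product over the sum, 0.2850/0.53056 = 0.5372.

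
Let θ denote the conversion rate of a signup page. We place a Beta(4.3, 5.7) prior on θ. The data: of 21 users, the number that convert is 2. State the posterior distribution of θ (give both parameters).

Posterior: Beta(6.3, 24.7)

The binomial likelihood is conjugate to the Beta prior: with 2 successes and 19 failures, the posterior is Beta(4.3+2, 5.7+19) = Beta(6.3, 24.7).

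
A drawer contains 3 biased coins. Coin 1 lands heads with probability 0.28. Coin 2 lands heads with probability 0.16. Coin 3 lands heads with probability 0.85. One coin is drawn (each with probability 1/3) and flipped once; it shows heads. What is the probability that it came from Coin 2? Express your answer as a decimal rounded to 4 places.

Posterior probability ≈ 0.1240

Tabulate prior·likelihood by source: [1] prior 0.333333, lik 0.28, product 0.09333; [2] prior 0.333333, lik 0.16, product 0.05333; [3] prior 0.333333, lik 0.85, product 0.2833.
Normalizing constant = 0.43000; the posterior for Coin 2 is its product over the sum, 0.05333/0.43000 = 0.1240.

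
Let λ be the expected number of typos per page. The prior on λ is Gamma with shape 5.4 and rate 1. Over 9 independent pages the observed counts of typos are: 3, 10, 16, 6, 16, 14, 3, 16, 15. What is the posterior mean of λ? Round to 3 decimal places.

Posterior mean ≈ 10.440

The Poisson likelihood adds the total count to the shape and the number of exposure periods to the rate. Here ∑xᵢ = 99 and n = 9, so shape 5.4→104.4 and rate 1→10.
Posterior mean = shape/rate = 104.4/10 = 10.440.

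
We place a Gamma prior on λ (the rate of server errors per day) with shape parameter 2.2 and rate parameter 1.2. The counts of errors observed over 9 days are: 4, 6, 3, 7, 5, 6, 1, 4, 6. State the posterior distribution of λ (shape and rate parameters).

The Poisson likelihood adds the total count to the shape and the number of exposure periods to the rate. Here ∑xᵢ = 42 and n = 9, so shape 2.2→44.2 and rate 1.2→10.2.

Posterior: Gamma(shape=44.2, rate=10.2)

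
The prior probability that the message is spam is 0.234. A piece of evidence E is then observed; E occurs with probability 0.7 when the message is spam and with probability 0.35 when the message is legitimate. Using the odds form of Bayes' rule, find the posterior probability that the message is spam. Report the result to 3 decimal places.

Prior odds = 0.234/(1−0.234) = 0.30548.
Likelihood ratio for E = 0.7/0.35 = 2.0000.
Posterior odds = prior odds × LR = 0.61097.
Posterior probability = odds/(1+odds) = 0.61097/1.6110 = 0.379.

Posterior probability ≈ 0.379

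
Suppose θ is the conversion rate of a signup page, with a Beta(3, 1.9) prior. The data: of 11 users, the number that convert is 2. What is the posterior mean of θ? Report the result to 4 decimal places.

Observing 2 successes and 9 failures updates Beta(3, 1.9) by adding the success and failure counts to the two shape parameters: α = 3+2 = 5, β = 1.9+9 = 10.9.
Posterior mean = α/(α+β) = 5/15.9 = 0.3145.

Posterior mean ≈ 0.3145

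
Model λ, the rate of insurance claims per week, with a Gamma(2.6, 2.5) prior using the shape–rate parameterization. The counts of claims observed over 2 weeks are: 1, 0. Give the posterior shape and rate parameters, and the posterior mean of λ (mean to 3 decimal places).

Posterior: Gamma(shape=3.6, rate=4.5); mean ≈ 0.800

Total count ∑xᵢ = 1 over n = 2 weeks.
Gamma is conjugate to the Poisson likelihood: posterior is Gamma(shape = 2.6+1 = 3.6, rate = 2.5+2 = 4.5).
E[λ | data] = 3.6/4.5 = 0.800.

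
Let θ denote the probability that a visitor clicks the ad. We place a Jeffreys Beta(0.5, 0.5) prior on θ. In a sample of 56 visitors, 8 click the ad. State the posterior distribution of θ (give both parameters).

Posterior: Beta(8.5, 48.5)

The binomial likelihood is conjugate to the Beta prior: with 8 successes and 48 failures, the posterior is Beta(0.5+8, 0.5+48) = Beta(8.5, 48.5).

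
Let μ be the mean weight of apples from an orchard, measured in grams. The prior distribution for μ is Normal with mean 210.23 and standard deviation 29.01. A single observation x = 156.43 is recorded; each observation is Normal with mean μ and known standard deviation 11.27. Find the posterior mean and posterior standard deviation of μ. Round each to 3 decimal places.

Prior precision 1/τ₀² = 1/29.01² = 0.00118824; data precision n/σ² = 1/11.27² = 0.00787322.
Posterior precision = 0.00118824 + 0.00787322 = 0.00906146, giving posterior SD = 1/√0.00906146 = 10.505.
Posterior mean = (0.00118824·210.23 + 0.00787322·156.43) / 0.00906146 = 163.485.

Posterior mean ≈ 163.485; posterior SD ≈ 10.505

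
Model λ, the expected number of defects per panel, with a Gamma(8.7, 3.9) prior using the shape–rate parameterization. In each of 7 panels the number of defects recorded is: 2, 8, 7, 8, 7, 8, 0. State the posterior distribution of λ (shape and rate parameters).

Posterior: Gamma(shape=48.7, rate=10.9)

The Poisson likelihood adds the total count to the shape and the number of exposure periods to the rate. Here ∑xᵢ = 40 and n = 7, so shape 8.7→48.7 and rate 3.9→10.9.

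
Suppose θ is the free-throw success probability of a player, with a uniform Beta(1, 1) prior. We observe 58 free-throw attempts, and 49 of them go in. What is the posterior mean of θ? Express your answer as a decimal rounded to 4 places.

The binomial likelihood is conjugate to the Beta prior: with 49 successes and 9 failures, the posterior is Beta(1+49, 1+9) = Beta(50, 10).
E[θ | data] = 50/(50+10) = 0.8333.

Posterior mean ≈ 0.8333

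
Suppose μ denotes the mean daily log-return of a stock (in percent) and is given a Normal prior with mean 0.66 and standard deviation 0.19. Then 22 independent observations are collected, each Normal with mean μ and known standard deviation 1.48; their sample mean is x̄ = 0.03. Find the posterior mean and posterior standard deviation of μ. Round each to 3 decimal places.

Prior precision 1/τ₀² = 1/0.19² = 27.7008; data precision n/σ² = 22/1.48² = 10.0438.
Posterior precision = 27.7008 + 10.0438 = 37.7447, giving posterior SD = 1/√37.7447 = 0.163.
Posterior mean = (27.7008·0.66 + 10.0438·0.03) / 37.7447 = 0.492.

Posterior mean ≈ 0.492; posterior SD ≈ 0.163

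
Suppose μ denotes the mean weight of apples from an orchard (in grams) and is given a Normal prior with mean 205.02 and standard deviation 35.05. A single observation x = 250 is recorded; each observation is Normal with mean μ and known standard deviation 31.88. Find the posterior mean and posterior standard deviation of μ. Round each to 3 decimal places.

With known σ, the Normal prior is conjugate. Weight on the data is w = (n/σ²)/(n/σ² + 1/τ₀²) = 0.00098393/(0.00098393+0.00081400) = 0.54726.
Posterior mean = w·x̄ + (1−w)·μ₀ = 0.54726·250 + 0.45274·205.02 = 229.636. Posterior variance = 1/(0.00098393+0.00081400) = 556.196, so SD = 23.584.

Posterior mean ≈ 229.636; posterior SD ≈ 23.584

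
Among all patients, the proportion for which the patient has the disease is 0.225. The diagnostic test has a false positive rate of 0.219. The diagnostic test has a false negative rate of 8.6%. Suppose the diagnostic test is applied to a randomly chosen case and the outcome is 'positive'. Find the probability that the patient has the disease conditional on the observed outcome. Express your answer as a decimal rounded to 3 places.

Let H be the event that the patient has the disease. P(H) = 0.225, so P(¬H) = 0.775. With E the 'positive' result, P(E|H) = 0.914 and P(E|¬H) = 0.219.
P(E) = 0.914·0.225 + 0.219·0.775 = 0.20565 + 0.16973 = 0.37538.
By Bayes' theorem, P(H|E) = 0.20565 / 0.37538 = 0.548.

P(H | E) ≈ 0.548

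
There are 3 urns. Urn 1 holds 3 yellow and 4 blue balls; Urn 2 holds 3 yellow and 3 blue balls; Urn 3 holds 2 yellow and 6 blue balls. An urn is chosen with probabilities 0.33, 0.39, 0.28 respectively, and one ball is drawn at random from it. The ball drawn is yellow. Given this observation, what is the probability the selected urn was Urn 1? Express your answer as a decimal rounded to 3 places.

Tabulate prior·likelihood by source: [1] prior 0.33, lik 0.4286, product 0.1414; [2] prior 0.39, lik 0.5, product 0.1950; [3] prior 0.28, lik 0.25, product 0.07000.
Normalizing constant = 0.40643; the posterior for Urn 1 is its product over the sum, 0.1414/0.40643 = 0.348.

Posterior probability ≈ 0.348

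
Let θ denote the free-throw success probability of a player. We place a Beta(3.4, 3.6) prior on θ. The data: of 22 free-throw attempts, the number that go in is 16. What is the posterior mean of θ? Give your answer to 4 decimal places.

Observing 16 successes and 6 failures updates Beta(3.4, 3.6) by adding the success and failure counts to the two shape parameters: α = 3.4+16 = 19.4, β = 3.6+6 = 9.6.
Posterior mean = α/(α+β) = 19.4/29 = 0.6690.

Posterior mean ≈ 0.6690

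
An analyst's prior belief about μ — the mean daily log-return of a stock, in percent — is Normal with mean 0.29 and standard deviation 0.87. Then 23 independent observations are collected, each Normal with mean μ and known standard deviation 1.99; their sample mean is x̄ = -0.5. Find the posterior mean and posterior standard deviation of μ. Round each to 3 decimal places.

Posterior mean ≈ -0.354; posterior SD ≈ 0.375

Prior precision 1/τ₀² = 1/0.87² = 1.32118; data precision n/σ² = 23/1.99² = 5.80793.
Posterior precision = 1.32118 + 5.80793 = 7.12911, giving posterior SD = 1/√7.12911 = 0.375.
Posterior mean = (1.32118·0.29 + 5.80793·-0.5) / 7.12911 = -0.354.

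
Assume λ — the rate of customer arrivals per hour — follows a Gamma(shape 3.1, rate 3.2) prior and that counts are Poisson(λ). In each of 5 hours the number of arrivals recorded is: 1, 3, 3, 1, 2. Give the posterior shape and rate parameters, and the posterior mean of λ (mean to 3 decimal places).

Total count ∑xᵢ = 10 over n = 5 hours.
Gamma is conjugate to the Poisson likelihood: posterior is Gamma(shape = 3.1+10 = 13.1, rate = 3.2+5 = 8.2).
Posterior mean = shape/rate = 13.1/8.2 = 1.598.

Posterior: Gamma(shape=13.1, rate=8.2); mean ≈ 1.598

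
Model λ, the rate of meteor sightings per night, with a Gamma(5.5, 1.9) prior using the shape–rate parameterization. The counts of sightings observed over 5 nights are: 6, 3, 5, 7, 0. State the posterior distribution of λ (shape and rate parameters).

The Poisson likelihood adds the total count to the shape and the number of exposure periods to the rate. Here ∑xᵢ = 21 and n = 5, so shape 5.5→26.5 and rate 1.9→6.9.

Posterior: Gamma(shape=26.5, rate=6.9)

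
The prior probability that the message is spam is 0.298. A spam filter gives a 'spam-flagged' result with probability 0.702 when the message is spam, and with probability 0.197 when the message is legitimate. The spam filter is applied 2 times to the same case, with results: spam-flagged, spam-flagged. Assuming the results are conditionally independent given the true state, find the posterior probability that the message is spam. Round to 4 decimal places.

Posterior P(H) ≈ 0.8435

With H the event that the message is spam, the joint likelihood of the observed sequence is P(data|H) = 0.702·0.702 = 0.49280 and P(data|¬H) = 0.197·0.197 = 0.038809.
Bayes: P(H|data) = 0.298·0.49280 / (0.298·0.49280 + 0.702·0.038809) = 0.14686/0.17410 = 0.8435.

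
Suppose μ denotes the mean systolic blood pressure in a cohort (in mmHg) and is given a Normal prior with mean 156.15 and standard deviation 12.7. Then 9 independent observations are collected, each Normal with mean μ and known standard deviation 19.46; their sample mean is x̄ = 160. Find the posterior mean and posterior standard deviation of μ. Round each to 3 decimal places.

Posterior mean ≈ 159.203; posterior SD ≈ 5.777

Prior precision 1/τ₀² = 1/12.7² = 0.00620001; data precision n/σ² = 9/19.46² = 0.0237660.
Posterior precision = 0.00620001 + 0.0237660 = 0.0299661, giving posterior SD = 1/√0.0299661 = 5.777.
Posterior mean = (0.00620001·156.15 + 0.0237660·160) / 0.0299661 = 159.203.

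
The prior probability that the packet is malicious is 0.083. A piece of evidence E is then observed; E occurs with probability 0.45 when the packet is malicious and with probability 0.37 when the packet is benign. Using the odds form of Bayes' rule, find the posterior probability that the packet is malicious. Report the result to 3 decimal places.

Posterior probability ≈ 0.099

Prior odds = 0.083/(1−0.083) = 0.090513. In log-odds, ln(0.090513) = -2.4023.
Add log likelihood ratio: ln(1.2162) = 0.19574.
Posterior log-odds = -2.2065, so posterior odds = exp(-2.2065) = 0.11008. Converting, P(H|E) = 0.11008/1.1101 = 0.099.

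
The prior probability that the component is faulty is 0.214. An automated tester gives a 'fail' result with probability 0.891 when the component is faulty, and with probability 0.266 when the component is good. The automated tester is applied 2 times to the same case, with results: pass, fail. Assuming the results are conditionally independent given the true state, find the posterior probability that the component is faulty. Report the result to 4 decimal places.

Posterior P(H) ≈ 0.1193

With H the event that the component is faulty, the joint likelihood of the observed sequence is P(data|H) = 0.109·0.891 = 0.097119 and P(data|¬H) = 0.734·0.266 = 0.19524.
Bayes: P(H|data) = 0.214·0.097119 / (0.214·0.097119 + 0.786·0.19524) = 0.020783/0.17425 = 0.1193.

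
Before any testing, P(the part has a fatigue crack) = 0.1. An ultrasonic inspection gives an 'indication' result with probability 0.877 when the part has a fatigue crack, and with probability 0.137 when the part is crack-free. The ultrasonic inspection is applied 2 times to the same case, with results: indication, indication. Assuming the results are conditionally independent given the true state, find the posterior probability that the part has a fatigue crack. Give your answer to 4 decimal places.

Posterior P(H) ≈ 0.8199

Let H be the event that the part has a fatigue crack; start with P(H) = 0.1. P('indication'|H) = 0.877, P('indication'|¬H) = 0.137.
Update on result 1 ('indication'): P(H) ← 0.877·0.1000 / (0.877·0.1000 + 0.137·0.9000) = 0.087700/0.21100 = 0.4156.
Update on result 2 ('indication'): P(H) ← 0.877·0.4156 / (0.877·0.4156 + 0.137·0.5844) = 0.36452/0.44457 = 0.8199.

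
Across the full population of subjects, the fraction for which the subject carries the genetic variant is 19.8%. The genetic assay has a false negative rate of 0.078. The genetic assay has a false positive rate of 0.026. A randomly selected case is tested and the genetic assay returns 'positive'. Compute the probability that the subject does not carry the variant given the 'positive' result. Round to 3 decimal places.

Let H be the event that the subject carries the genetic variant. P(H) = 0.198, so P(¬H) = 0.802. With E the 'positive' result, P(E|H) = 0.922 and P(E|¬H) = 0.026.
P(E) = 0.922·0.198 + 0.026·0.802 = 0.18256 + 0.020852 = 0.20341.
By Bayes' theorem, P(H|E) = 0.18256 / 0.20341 = 0.897. Hence P(¬H|E) = 1 − 0.897 = 0.103.

P(¬H | E) ≈ 0.103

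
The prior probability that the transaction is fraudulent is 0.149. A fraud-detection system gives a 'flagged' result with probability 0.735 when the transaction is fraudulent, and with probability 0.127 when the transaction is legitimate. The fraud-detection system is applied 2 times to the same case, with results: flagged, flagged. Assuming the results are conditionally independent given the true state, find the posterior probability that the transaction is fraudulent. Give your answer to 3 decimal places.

Posterior P(H) ≈ 0.854

With H the event that the transaction is fraudulent, the joint likelihood of the observed sequence is P(data|H) = 0.735·0.735 = 0.54022 and P(data|¬H) = 0.127·0.127 = 0.016129.
Bayes: P(H|data) = 0.149·0.54022 / (0.149·0.54022 + 0.851·0.016129) = 0.080494/0.094219 = 0.8543.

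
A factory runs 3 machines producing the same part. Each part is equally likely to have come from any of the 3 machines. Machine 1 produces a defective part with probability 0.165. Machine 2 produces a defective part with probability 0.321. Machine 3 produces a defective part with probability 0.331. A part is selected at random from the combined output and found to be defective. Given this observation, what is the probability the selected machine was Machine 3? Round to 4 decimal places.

Posterior probability ≈ 0.4051

Tabulate prior·likelihood by source: [1] prior 0.333333, lik 0.165, product 0.05500; [2] prior 0.333333, lik 0.321, product 0.1070; [3] prior 0.333333, lik 0.331, product 0.1103.
Normalizing constant = 0.27233; the posterior for Machine 3 is its product over the sum, 0.1103/0.27233 = 0.4051.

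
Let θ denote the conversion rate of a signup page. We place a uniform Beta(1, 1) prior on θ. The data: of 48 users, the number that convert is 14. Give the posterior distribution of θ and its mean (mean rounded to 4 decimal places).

Observing 14 successes and 34 failures updates Beta(1, 1) by adding the success and failure counts to the two shape parameters: α = 1+14 = 15, β = 1+34 = 35.
Posterior mean = α/(α+β) = 15/50 = 0.3000.

Posterior: Beta(15, 35); mean ≈ 0.3000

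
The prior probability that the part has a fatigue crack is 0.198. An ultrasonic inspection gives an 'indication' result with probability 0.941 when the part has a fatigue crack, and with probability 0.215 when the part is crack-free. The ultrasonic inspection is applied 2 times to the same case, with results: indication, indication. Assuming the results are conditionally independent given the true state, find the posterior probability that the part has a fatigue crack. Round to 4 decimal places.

With H the event that the part has a fatigue crack, the joint likelihood of the observed sequence is P(data|H) = 0.941·0.941 = 0.88548 and P(data|¬H) = 0.215·0.215 = 0.046225.
Bayes: P(H|data) = 0.198·0.88548 / (0.198·0.88548 + 0.802·0.046225) = 0.17533/0.21240 = 0.8255.

Posterior P(H) ≈ 0.8255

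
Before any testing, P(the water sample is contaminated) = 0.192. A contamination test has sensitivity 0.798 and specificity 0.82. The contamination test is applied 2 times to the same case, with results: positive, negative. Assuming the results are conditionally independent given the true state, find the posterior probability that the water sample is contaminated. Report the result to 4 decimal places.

With H the event that the water sample is contaminated, the joint likelihood of the observed sequence is P(data|H) = 0.798·0.202 = 0.16120 and P(data|¬H) = 0.18·0.82 = 0.14760.
Bayes: P(H|data) = 0.192·0.16120 / (0.192·0.16120 + 0.808·0.14760) = 0.030950/0.15021 = 0.2060.

Posterior P(H) ≈ 0.2060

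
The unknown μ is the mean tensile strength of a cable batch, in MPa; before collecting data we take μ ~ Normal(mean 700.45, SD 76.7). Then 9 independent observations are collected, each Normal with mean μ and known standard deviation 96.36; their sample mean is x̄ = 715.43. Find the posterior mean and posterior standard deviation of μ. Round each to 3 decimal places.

Posterior mean ≈ 713.195; posterior SD ≈ 29.627

With known σ, the Normal prior is conjugate. Weight on the data is w = (n/σ²)/(n/σ² + 1/τ₀²) = 0.00096928/(0.00096928+0.00016998) = 0.85079.
Posterior mean = w·x̄ + (1−w)·μ₀ = 0.85079·715.43 + 0.14921·700.45 = 713.195. Posterior variance = 1/(0.00096928+0.00016998) = 877.760, so SD = 29.627.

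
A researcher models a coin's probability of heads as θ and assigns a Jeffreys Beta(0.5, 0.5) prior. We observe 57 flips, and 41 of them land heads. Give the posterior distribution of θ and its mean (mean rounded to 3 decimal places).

Posterior: Beta(41.5, 16.5); mean ≈ 0.716

The binomial likelihood is conjugate to the Beta prior: with 41 successes and 16 failures, the posterior is Beta(0.5+41, 0.5+16) = Beta(41.5, 16.5).
E[θ | data] = 41.5/(41.5+16.5) = 0.716.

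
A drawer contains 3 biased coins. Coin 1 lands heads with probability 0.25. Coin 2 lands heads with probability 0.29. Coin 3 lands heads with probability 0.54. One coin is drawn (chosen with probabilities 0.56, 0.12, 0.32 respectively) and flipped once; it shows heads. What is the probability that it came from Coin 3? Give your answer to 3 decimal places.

P(heads|C1) = 0.25; P(heads|C2) = 0.29; P(heads|C3) = 0.54.
Prior × likelihood for each source: 0.56·0.25=0.1400, 0.12·0.29=0.03480, 0.32·0.54=0.1728. Summing gives P(heads) = 0.34760.
P(Coin 3 | heads) = 0.1728 / 0.34760 = 0.497.

Posterior probability ≈ 0.497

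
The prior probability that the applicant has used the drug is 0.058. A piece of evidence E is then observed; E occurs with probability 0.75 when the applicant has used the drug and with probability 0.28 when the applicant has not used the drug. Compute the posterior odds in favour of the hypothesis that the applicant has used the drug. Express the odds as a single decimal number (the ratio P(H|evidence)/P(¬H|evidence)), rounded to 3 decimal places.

Prior odds = 0.058/(1−0.058) = 0.061571.
Likelihood ratio for E = 0.75/0.28 = 2.6786.
Posterior odds = prior odds × LR = 0.16492.

Posterior odds ≈ 0.165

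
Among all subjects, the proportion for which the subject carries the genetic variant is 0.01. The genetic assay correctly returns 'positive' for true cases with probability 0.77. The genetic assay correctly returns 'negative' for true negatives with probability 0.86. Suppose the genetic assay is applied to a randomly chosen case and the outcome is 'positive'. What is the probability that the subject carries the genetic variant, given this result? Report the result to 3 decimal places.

Let H be the event that the subject carries the genetic variant. P(H) = 0.01, so P(¬H) = 0.99. With E the 'positive' result, P(E|H) = 0.77 and P(E|¬H) = 0.14.
P(E) = 0.77·0.01 + 0.14·0.99 = 0.0077000 + 0.13860 = 0.14630.
By Bayes' theorem, P(H|E) = 0.0077000 / 0.14630 = 0.053.

P(H | E) ≈ 0.053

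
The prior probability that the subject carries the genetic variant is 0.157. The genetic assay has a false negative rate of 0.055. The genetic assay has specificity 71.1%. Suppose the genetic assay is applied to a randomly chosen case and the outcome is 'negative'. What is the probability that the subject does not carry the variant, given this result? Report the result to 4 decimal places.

P(¬H | E) ≈ 0.9858

Let H be the event that the subject carries the genetic variant. P(H) = 0.157, so P(¬H) = 0.843. With E the 'negative' result, P(E|H) = 0.055 and P(E|¬H) = 0.711.
P(E) = 0.055·0.157 + 0.711·0.843 = 0.0086350 + 0.59937 = 0.60801.
By Bayes' theorem, P(H|E) = 0.0086350 / 0.60801 = 0.0142. Hence P(¬H|E) = 1 − 0.0142 = 0.9858.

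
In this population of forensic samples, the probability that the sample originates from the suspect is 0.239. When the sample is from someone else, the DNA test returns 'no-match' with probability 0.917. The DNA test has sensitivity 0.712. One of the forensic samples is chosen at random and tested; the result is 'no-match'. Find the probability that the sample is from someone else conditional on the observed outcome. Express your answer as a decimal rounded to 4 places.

P(¬H | E) ≈ 0.9102

Write H for 'the sample originates from the suspect'. Prior odds H:¬H = 0.239/0.761 = 0.31406. For the 'no-match' outcome, the likelihood ratio is 0.288/0.917 = 0.31407.
Posterior odds = 0.31406 × 0.31407 = 0.098636, so P(H|E) = 0.098636/(1+0.098636) = 0.0898. Then P(¬H|E) = 1 − 0.0898 = 0.9102.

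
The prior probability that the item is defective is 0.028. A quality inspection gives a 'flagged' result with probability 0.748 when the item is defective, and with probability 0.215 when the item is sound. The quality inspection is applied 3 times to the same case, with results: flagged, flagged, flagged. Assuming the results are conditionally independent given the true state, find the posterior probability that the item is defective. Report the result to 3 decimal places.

With H the event that the item is defective, the joint likelihood of the observed sequence is P(data|H) = 0.748·0.748·0.748 = 0.41851 and P(data|¬H) = 0.215·0.215·0.215 = 0.0099384.
Bayes: P(H|data) = 0.028·0.41851 / (0.028·0.41851 + 0.972·0.0099384) = 0.011718/0.021378 = 0.5481.

Posterior P(H) ≈ 0.548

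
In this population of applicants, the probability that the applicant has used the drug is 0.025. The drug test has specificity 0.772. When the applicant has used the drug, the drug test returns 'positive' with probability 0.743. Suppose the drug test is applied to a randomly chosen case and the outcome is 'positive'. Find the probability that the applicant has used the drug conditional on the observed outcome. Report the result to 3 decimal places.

Let H be the event that the applicant has used the drug. P(H) = 0.025, so P(¬H) = 0.975. With E the 'positive' result, P(E|H) = 0.743 and P(E|¬H) = 0.228.
P(E) = 0.743·0.025 + 0.228·0.975 = 0.018575 + 0.22230 = 0.24088.
By Bayes' theorem, P(H|E) = 0.018575 / 0.24088 = 0.077.

P(H | E) ≈ 0.077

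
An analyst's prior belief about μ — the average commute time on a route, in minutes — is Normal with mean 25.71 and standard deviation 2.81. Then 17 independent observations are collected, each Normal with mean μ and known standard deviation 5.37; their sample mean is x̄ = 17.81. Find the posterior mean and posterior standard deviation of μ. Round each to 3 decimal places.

Posterior mean ≈ 19.207; posterior SD ≈ 1.182

With known σ, the Normal prior is conjugate. Weight on the data is w = (n/σ²)/(n/σ² + 1/τ₀²) = 0.589522/(0.589522+0.126645) = 0.82316.
Posterior mean = w·x̄ + (1−w)·μ₀ = 0.82316·17.81 + 0.17684·25.71 = 19.207. Posterior variance = 1/(0.589522+0.126645) = 1.39632, so SD = 1.182.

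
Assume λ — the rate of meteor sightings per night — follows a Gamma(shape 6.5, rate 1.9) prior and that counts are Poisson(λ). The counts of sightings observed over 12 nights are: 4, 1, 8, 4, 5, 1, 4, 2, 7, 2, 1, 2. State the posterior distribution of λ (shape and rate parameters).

Posterior: Gamma(shape=47.5, rate=13.9)

Total count ∑xᵢ = 41 over n = 12 nights.
Gamma is conjugate to the Poisson likelihood: posterior is Gamma(shape = 6.5+41 = 47.5, rate = 1.9+12 = 13.9).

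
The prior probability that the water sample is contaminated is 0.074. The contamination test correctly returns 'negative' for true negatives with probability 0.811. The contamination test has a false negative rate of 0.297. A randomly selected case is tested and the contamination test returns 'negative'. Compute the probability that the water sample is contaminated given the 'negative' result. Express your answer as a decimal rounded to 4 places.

P(H | E) ≈ 0.0284

Let H be the event that the water sample is contaminated. P(H) = 0.074, so P(¬H) = 0.926. With E the 'negative' result, P(E|H) = 0.297 and P(E|¬H) = 0.811.
P(E) = 0.297·0.074 + 0.811·0.926 = 0.021978 + 0.75099 = 0.77296.
By Bayes' theorem, P(H|E) = 0.021978 / 0.77296 = 0.0284.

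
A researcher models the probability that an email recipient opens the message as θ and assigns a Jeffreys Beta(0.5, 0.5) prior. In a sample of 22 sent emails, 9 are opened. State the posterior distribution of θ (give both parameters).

Observing 9 successes and 13 failures updates Beta(0.5, 0.5) by adding the success and failure counts to the two shape parameters: α = 0.5+9 = 9.5, β = 0.5+13 = 13.5.

Posterior: Beta(9.5, 13.5)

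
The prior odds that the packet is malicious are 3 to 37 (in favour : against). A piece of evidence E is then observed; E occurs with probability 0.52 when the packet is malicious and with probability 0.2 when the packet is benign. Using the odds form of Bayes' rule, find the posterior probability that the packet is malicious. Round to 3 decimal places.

Posterior probability ≈ 0.174

Prior odds = 3/37 = 0.081081.
Likelihood ratio for E = 0.52/0.2 = 2.6000.
Posterior odds = prior odds × LR = 0.21081.
Posterior probability = odds/(1+odds) = 0.21081/1.2108 = 0.174.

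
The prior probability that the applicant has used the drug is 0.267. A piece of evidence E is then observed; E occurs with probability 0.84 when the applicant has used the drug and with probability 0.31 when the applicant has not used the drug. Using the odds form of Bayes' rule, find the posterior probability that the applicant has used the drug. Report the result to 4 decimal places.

Posterior probability ≈ 0.4967

Prior odds = 0.267/(1−0.267) = 0.36426. In log-odds, ln(0.36426) = -1.0099.
Add log likelihood ratio: ln(2.7097) = 0.99683.
Posterior log-odds = -0.013067, so posterior odds = exp(-0.013067) = 0.98702. Converting, P(H|E) = 0.98702/1.9870 = 0.4967.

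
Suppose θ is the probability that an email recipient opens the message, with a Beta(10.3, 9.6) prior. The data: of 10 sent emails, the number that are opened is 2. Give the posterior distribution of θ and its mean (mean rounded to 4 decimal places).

Posterior: Beta(12.3, 17.6); mean ≈ 0.4114

The binomial likelihood is conjugate to the Beta prior: with 2 successes and 8 failures, the posterior is Beta(10.3+2, 9.6+8) = Beta(12.3, 17.6).
E[θ | data] = 12.3/(12.3+17.6) = 0.4114.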